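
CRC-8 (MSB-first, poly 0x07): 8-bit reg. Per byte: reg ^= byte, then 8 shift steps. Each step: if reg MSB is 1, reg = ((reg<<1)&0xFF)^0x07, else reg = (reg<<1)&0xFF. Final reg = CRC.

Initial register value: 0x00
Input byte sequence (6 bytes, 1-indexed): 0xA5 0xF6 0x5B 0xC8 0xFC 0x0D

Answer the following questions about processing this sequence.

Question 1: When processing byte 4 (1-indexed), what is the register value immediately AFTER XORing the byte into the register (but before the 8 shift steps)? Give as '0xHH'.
Register before byte 4: 0x64
Byte 4: 0xC8
0x64 XOR 0xC8 = 0xAC

Answer: 0xAC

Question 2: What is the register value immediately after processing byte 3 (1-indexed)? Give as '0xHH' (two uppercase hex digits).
After byte 1 (0xA5): reg=0x72
After byte 2 (0xF6): reg=0x95
After byte 3 (0x5B): reg=0x64

Answer: 0x64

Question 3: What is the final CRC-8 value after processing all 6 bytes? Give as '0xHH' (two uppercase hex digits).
After byte 1 (0xA5): reg=0x72
After byte 2 (0xF6): reg=0x95
After byte 3 (0x5B): reg=0x64
After byte 4 (0xC8): reg=0x4D
After byte 5 (0xFC): reg=0x1E
After byte 6 (0x0D): reg=0x79

Answer: 0x79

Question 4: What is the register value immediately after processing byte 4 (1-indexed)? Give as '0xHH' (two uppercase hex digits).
After byte 1 (0xA5): reg=0x72
After byte 2 (0xF6): reg=0x95
After byte 3 (0x5B): reg=0x64
After byte 4 (0xC8): reg=0x4D

Answer: 0x4D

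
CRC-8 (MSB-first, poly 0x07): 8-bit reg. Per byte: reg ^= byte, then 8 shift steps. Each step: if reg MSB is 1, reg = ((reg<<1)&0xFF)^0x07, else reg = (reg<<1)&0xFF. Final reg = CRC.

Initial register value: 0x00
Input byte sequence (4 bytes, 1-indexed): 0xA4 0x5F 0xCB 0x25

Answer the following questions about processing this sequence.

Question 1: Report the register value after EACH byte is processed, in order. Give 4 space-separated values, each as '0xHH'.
0x75 0xD6 0x53 0x45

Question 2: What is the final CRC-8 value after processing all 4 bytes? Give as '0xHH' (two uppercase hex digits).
Answer: 0x45

Derivation:
After byte 1 (0xA4): reg=0x75
After byte 2 (0x5F): reg=0xD6
After byte 3 (0xCB): reg=0x53
After byte 4 (0x25): reg=0x45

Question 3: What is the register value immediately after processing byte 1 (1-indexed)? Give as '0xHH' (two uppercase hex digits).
Answer: 0x75

Derivation:
After byte 1 (0xA4): reg=0x75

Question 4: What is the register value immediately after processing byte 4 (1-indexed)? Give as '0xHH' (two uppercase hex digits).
Answer: 0x45

Derivation:
After byte 1 (0xA4): reg=0x75
After byte 2 (0x5F): reg=0xD6
After byte 3 (0xCB): reg=0x53
After byte 4 (0x25): reg=0x45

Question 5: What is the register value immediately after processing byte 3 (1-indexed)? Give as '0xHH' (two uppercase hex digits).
After byte 1 (0xA4): reg=0x75
After byte 2 (0x5F): reg=0xD6
After byte 3 (0xCB): reg=0x53

Answer: 0x53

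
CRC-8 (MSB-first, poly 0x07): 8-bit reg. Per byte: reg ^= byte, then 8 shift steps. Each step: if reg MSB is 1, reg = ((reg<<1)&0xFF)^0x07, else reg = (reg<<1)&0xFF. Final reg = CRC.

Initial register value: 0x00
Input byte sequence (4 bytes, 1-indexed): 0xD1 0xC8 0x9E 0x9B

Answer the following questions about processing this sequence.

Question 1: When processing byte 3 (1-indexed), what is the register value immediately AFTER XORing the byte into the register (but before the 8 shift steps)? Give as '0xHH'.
Answer: 0x47

Derivation:
Register before byte 3: 0xD9
Byte 3: 0x9E
0xD9 XOR 0x9E = 0x47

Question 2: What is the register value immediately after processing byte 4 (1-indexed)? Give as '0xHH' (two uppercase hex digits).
Answer: 0xF8

Derivation:
After byte 1 (0xD1): reg=0x39
After byte 2 (0xC8): reg=0xD9
After byte 3 (0x9E): reg=0xD2
After byte 4 (0x9B): reg=0xF8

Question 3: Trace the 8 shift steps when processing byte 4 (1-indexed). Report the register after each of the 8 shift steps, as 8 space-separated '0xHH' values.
After byte 1 (0xD1): reg=0x39
After byte 2 (0xC8): reg=0xD9
After byte 3 (0x9E): reg=0xD2
Register before byte 4: 0xD2
After XOR with byte 0x9B: 0x49

Answer: 0x92 0x23 0x46 0x8C 0x1F 0x3E 0x7C 0xF8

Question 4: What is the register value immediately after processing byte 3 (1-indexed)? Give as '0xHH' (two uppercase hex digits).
After byte 1 (0xD1): reg=0x39
After byte 2 (0xC8): reg=0xD9
After byte 3 (0x9E): reg=0xD2

Answer: 0xD2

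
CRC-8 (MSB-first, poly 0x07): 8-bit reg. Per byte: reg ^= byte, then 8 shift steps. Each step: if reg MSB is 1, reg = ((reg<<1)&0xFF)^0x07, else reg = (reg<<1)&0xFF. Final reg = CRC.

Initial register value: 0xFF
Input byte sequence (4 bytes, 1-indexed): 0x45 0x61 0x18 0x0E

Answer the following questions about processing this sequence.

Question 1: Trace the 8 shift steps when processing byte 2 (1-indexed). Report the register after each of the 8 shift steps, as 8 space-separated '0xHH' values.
Answer: 0x9C 0x3F 0x7E 0xFC 0xFF 0xF9 0xF5 0xED

Derivation:
After byte 1 (0x45): reg=0x2F
Register before byte 2: 0x2F
After XOR with byte 0x61: 0x4E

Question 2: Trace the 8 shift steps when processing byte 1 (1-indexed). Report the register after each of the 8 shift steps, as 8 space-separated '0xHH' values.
Register before byte 1: 0xFF
After XOR with byte 0x45: 0xBA

Answer: 0x73 0xE6 0xCB 0x91 0x25 0x4A 0x94 0x2F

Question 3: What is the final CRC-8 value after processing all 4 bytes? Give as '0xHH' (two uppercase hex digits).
After byte 1 (0x45): reg=0x2F
After byte 2 (0x61): reg=0xED
After byte 3 (0x18): reg=0xC5
After byte 4 (0x0E): reg=0x7F

Answer: 0x7F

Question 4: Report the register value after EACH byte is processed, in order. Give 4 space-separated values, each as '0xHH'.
0x2F 0xED 0xC5 0x7F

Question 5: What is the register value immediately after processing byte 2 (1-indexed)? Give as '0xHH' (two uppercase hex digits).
Answer: 0xED

Derivation:
After byte 1 (0x45): reg=0x2F
After byte 2 (0x61): reg=0xED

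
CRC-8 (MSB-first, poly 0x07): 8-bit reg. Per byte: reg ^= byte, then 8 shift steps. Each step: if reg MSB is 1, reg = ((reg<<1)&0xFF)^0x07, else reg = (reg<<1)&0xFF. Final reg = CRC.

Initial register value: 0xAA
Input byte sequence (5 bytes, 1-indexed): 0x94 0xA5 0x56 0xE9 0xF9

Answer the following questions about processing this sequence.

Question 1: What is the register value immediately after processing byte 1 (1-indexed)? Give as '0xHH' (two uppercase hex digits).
Answer: 0xBA

Derivation:
After byte 1 (0x94): reg=0xBA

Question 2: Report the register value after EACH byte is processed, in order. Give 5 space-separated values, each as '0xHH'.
0xBA 0x5D 0x31 0x06 0xF3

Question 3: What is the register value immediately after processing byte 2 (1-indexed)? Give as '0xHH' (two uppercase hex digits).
Answer: 0x5D

Derivation:
After byte 1 (0x94): reg=0xBA
After byte 2 (0xA5): reg=0x5D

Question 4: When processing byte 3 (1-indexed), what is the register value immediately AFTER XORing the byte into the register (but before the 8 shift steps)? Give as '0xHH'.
Register before byte 3: 0x5D
Byte 3: 0x56
0x5D XOR 0x56 = 0x0B

Answer: 0x0B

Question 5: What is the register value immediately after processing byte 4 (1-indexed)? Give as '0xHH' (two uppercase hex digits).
After byte 1 (0x94): reg=0xBA
After byte 2 (0xA5): reg=0x5D
After byte 3 (0x56): reg=0x31
After byte 4 (0xE9): reg=0x06

Answer: 0x06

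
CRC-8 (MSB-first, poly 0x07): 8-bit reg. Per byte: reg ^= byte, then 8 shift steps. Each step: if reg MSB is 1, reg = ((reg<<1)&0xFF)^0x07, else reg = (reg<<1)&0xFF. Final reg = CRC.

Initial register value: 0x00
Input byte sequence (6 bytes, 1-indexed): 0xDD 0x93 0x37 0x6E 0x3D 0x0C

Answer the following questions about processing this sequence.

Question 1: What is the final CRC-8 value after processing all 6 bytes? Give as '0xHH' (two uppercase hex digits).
Answer: 0xD3

Derivation:
After byte 1 (0xDD): reg=0x1D
After byte 2 (0x93): reg=0xA3
After byte 3 (0x37): reg=0xE5
After byte 4 (0x6E): reg=0xB8
After byte 5 (0x3D): reg=0x92
After byte 6 (0x0C): reg=0xD3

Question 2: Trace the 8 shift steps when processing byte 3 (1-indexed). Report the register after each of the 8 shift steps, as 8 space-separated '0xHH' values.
Answer: 0x2F 0x5E 0xBC 0x7F 0xFE 0xFB 0xF1 0xE5

Derivation:
After byte 1 (0xDD): reg=0x1D
After byte 2 (0x93): reg=0xA3
Register before byte 3: 0xA3
After XOR with byte 0x37: 0x94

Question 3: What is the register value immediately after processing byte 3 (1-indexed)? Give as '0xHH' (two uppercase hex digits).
After byte 1 (0xDD): reg=0x1D
After byte 2 (0x93): reg=0xA3
After byte 3 (0x37): reg=0xE5

Answer: 0xE5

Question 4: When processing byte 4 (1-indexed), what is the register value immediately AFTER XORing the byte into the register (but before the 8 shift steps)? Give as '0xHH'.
Answer: 0x8B

Derivation:
Register before byte 4: 0xE5
Byte 4: 0x6E
0xE5 XOR 0x6E = 0x8B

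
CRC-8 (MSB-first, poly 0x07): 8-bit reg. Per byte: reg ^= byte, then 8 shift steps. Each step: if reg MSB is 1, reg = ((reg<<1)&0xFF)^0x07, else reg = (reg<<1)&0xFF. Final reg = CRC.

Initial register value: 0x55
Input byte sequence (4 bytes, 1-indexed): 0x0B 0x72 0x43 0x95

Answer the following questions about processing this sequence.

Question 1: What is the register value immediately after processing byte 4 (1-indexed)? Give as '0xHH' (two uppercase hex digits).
Answer: 0x0F

Derivation:
After byte 1 (0x0B): reg=0x9D
After byte 2 (0x72): reg=0x83
After byte 3 (0x43): reg=0x4E
After byte 4 (0x95): reg=0x0F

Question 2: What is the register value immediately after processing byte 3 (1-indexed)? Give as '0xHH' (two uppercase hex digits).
After byte 1 (0x0B): reg=0x9D
After byte 2 (0x72): reg=0x83
After byte 3 (0x43): reg=0x4E

Answer: 0x4E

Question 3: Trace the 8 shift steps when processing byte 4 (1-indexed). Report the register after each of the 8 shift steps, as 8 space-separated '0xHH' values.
After byte 1 (0x0B): reg=0x9D
After byte 2 (0x72): reg=0x83
After byte 3 (0x43): reg=0x4E
Register before byte 4: 0x4E
After XOR with byte 0x95: 0xDB

Answer: 0xB1 0x65 0xCA 0x93 0x21 0x42 0x84 0x0F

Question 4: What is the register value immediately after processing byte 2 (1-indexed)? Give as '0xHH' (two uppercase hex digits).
After byte 1 (0x0B): reg=0x9D
After byte 2 (0x72): reg=0x83

Answer: 0x83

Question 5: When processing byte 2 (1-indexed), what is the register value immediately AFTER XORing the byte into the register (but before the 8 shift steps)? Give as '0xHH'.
Answer: 0xEF

Derivation:
Register before byte 2: 0x9D
Byte 2: 0x72
0x9D XOR 0x72 = 0xEF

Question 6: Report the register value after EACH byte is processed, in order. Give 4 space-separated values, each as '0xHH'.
0x9D 0x83 0x4E 0x0F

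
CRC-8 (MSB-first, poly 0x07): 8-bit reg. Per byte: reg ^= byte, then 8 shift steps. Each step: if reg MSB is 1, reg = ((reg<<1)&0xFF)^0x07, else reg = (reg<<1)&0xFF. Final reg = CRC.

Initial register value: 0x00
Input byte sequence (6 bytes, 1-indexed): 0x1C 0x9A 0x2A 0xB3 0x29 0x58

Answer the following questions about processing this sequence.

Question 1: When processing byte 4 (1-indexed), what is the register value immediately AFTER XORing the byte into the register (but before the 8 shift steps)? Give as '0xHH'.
Register before byte 4: 0xED
Byte 4: 0xB3
0xED XOR 0xB3 = 0x5E

Answer: 0x5E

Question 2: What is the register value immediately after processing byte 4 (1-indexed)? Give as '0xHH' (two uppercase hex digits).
Answer: 0x9D

Derivation:
After byte 1 (0x1C): reg=0x54
After byte 2 (0x9A): reg=0x64
After byte 3 (0x2A): reg=0xED
After byte 4 (0xB3): reg=0x9D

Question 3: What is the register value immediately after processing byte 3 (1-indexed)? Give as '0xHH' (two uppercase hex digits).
Answer: 0xED

Derivation:
After byte 1 (0x1C): reg=0x54
After byte 2 (0x9A): reg=0x64
After byte 3 (0x2A): reg=0xED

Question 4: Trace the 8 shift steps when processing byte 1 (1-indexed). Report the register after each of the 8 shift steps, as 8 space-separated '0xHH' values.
Answer: 0x38 0x70 0xE0 0xC7 0x89 0x15 0x2A 0x54

Derivation:
Register before byte 1: 0x00
After XOR with byte 0x1C: 0x1C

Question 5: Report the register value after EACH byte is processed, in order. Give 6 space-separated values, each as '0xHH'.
0x54 0x64 0xED 0x9D 0x05 0x94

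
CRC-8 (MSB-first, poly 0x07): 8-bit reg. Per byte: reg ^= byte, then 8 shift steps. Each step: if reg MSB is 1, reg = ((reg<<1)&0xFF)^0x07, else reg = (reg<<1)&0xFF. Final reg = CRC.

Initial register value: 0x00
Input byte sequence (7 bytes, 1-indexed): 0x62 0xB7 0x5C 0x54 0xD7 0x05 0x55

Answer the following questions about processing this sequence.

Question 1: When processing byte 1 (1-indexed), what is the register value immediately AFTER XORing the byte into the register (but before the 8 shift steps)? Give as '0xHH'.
Register before byte 1: 0x00
Byte 1: 0x62
0x00 XOR 0x62 = 0x62

Answer: 0x62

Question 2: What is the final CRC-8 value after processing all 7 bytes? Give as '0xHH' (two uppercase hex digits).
Answer: 0xD7

Derivation:
After byte 1 (0x62): reg=0x29
After byte 2 (0xB7): reg=0xD3
After byte 3 (0x5C): reg=0xA4
After byte 4 (0x54): reg=0xDE
After byte 5 (0xD7): reg=0x3F
After byte 6 (0x05): reg=0xA6
After byte 7 (0x55): reg=0xD7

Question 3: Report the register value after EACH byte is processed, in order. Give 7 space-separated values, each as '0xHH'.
0x29 0xD3 0xA4 0xDE 0x3F 0xA6 0xD7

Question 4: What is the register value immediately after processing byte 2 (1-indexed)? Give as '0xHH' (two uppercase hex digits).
Answer: 0xD3

Derivation:
After byte 1 (0x62): reg=0x29
After byte 2 (0xB7): reg=0xD3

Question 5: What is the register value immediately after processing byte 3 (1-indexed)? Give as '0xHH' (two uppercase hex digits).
After byte 1 (0x62): reg=0x29
After byte 2 (0xB7): reg=0xD3
After byte 3 (0x5C): reg=0xA4

Answer: 0xA4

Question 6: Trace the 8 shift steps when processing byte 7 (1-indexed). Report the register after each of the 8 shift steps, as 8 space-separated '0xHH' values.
Answer: 0xE1 0xC5 0x8D 0x1D 0x3A 0x74 0xE8 0xD7

Derivation:
After byte 1 (0x62): reg=0x29
After byte 2 (0xB7): reg=0xD3
After byte 3 (0x5C): reg=0xA4
After byte 4 (0x54): reg=0xDE
After byte 5 (0xD7): reg=0x3F
After byte 6 (0x05): reg=0xA6
Register before byte 7: 0xA6
After XOR with byte 0x55: 0xF3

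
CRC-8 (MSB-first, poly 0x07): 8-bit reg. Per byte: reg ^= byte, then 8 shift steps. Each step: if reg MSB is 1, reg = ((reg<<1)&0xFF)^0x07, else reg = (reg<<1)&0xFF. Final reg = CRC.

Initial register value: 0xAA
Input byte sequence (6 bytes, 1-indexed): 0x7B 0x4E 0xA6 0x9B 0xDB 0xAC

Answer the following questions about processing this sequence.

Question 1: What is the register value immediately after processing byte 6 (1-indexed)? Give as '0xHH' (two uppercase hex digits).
After byte 1 (0x7B): reg=0x39
After byte 2 (0x4E): reg=0x42
After byte 3 (0xA6): reg=0xB2
After byte 4 (0x9B): reg=0xDF
After byte 5 (0xDB): reg=0x1C
After byte 6 (0xAC): reg=0x19

Answer: 0x19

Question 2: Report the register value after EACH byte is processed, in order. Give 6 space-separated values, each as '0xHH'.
0x39 0x42 0xB2 0xDF 0x1C 0x19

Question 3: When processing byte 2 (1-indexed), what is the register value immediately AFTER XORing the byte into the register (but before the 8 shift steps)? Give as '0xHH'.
Register before byte 2: 0x39
Byte 2: 0x4E
0x39 XOR 0x4E = 0x77

Answer: 0x77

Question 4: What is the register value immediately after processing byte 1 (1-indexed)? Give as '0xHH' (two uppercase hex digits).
Answer: 0x39

Derivation:
After byte 1 (0x7B): reg=0x39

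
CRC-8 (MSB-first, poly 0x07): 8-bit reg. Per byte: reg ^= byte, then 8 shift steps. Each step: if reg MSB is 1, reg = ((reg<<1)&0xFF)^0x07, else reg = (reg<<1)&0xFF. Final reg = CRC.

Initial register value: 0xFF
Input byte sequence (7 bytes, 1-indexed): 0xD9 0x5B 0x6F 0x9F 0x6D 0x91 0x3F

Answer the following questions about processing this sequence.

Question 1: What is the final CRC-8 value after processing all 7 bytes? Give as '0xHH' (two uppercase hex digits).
After byte 1 (0xD9): reg=0xF2
After byte 2 (0x5B): reg=0x56
After byte 3 (0x6F): reg=0xAF
After byte 4 (0x9F): reg=0x90
After byte 5 (0x6D): reg=0xFD
After byte 6 (0x91): reg=0x03
After byte 7 (0x3F): reg=0xB4

Answer: 0xB4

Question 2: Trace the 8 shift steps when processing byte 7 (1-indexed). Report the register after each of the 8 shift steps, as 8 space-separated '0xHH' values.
After byte 1 (0xD9): reg=0xF2
After byte 2 (0x5B): reg=0x56
After byte 3 (0x6F): reg=0xAF
After byte 4 (0x9F): reg=0x90
After byte 5 (0x6D): reg=0xFD
After byte 6 (0x91): reg=0x03
Register before byte 7: 0x03
After XOR with byte 0x3F: 0x3C

Answer: 0x78 0xF0 0xE7 0xC9 0x95 0x2D 0x5A 0xB4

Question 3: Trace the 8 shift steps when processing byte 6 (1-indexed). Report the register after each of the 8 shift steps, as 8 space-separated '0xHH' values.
After byte 1 (0xD9): reg=0xF2
After byte 2 (0x5B): reg=0x56
After byte 3 (0x6F): reg=0xAF
After byte 4 (0x9F): reg=0x90
After byte 5 (0x6D): reg=0xFD
Register before byte 6: 0xFD
After XOR with byte 0x91: 0x6C

Answer: 0xD8 0xB7 0x69 0xD2 0xA3 0x41 0x82 0x03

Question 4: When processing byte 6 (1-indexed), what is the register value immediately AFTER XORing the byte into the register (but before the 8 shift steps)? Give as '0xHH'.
Register before byte 6: 0xFD
Byte 6: 0x91
0xFD XOR 0x91 = 0x6C

Answer: 0x6C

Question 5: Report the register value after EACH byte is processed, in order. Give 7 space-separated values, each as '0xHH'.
0xF2 0x56 0xAF 0x90 0xFD 0x03 0xB4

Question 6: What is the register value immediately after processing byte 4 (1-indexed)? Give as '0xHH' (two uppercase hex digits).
Answer: 0x90

Derivation:
After byte 1 (0xD9): reg=0xF2
After byte 2 (0x5B): reg=0x56
After byte 3 (0x6F): reg=0xAF
After byte 4 (0x9F): reg=0x90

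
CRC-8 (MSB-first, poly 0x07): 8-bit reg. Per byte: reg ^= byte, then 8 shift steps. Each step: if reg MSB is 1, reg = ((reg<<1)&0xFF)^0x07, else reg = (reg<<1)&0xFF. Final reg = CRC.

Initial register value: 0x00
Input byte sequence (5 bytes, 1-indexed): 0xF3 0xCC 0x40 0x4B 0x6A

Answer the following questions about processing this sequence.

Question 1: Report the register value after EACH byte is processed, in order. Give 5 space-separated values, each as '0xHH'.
0xD7 0x41 0x07 0xE3 0xB6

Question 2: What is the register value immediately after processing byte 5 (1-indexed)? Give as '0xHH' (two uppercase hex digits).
After byte 1 (0xF3): reg=0xD7
After byte 2 (0xCC): reg=0x41
After byte 3 (0x40): reg=0x07
After byte 4 (0x4B): reg=0xE3
After byte 5 (0x6A): reg=0xB6

Answer: 0xB6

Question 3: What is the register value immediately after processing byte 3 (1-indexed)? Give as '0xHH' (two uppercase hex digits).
After byte 1 (0xF3): reg=0xD7
After byte 2 (0xCC): reg=0x41
After byte 3 (0x40): reg=0x07

Answer: 0x07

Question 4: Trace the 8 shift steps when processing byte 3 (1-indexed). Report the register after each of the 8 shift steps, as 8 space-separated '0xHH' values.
After byte 1 (0xF3): reg=0xD7
After byte 2 (0xCC): reg=0x41
Register before byte 3: 0x41
After XOR with byte 0x40: 0x01

Answer: 0x02 0x04 0x08 0x10 0x20 0x40 0x80 0x07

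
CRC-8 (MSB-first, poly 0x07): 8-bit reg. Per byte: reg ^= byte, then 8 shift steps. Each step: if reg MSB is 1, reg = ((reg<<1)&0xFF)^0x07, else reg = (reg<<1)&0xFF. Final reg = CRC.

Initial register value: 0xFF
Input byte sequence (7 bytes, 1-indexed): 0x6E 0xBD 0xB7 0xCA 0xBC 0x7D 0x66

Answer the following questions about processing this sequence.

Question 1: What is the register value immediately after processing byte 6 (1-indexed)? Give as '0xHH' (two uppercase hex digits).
After byte 1 (0x6E): reg=0xFE
After byte 2 (0xBD): reg=0xCE
After byte 3 (0xB7): reg=0x68
After byte 4 (0xCA): reg=0x67
After byte 5 (0xBC): reg=0x0F
After byte 6 (0x7D): reg=0x59

Answer: 0x59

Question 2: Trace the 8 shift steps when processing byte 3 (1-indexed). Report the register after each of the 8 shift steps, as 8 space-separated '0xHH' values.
Answer: 0xF2 0xE3 0xC1 0x85 0x0D 0x1A 0x34 0x68

Derivation:
After byte 1 (0x6E): reg=0xFE
After byte 2 (0xBD): reg=0xCE
Register before byte 3: 0xCE
After XOR with byte 0xB7: 0x79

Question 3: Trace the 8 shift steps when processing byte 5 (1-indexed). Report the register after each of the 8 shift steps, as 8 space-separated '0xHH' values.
Answer: 0xB1 0x65 0xCA 0x93 0x21 0x42 0x84 0x0F

Derivation:
After byte 1 (0x6E): reg=0xFE
After byte 2 (0xBD): reg=0xCE
After byte 3 (0xB7): reg=0x68
After byte 4 (0xCA): reg=0x67
Register before byte 5: 0x67
After XOR with byte 0xBC: 0xDB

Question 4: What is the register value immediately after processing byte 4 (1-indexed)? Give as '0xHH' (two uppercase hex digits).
Answer: 0x67

Derivation:
After byte 1 (0x6E): reg=0xFE
After byte 2 (0xBD): reg=0xCE
After byte 3 (0xB7): reg=0x68
After byte 4 (0xCA): reg=0x67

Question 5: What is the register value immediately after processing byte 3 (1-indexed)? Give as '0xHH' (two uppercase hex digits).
After byte 1 (0x6E): reg=0xFE
After byte 2 (0xBD): reg=0xCE
After byte 3 (0xB7): reg=0x68

Answer: 0x68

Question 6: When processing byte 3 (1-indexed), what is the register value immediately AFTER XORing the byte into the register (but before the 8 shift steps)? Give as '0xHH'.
Register before byte 3: 0xCE
Byte 3: 0xB7
0xCE XOR 0xB7 = 0x79

Answer: 0x79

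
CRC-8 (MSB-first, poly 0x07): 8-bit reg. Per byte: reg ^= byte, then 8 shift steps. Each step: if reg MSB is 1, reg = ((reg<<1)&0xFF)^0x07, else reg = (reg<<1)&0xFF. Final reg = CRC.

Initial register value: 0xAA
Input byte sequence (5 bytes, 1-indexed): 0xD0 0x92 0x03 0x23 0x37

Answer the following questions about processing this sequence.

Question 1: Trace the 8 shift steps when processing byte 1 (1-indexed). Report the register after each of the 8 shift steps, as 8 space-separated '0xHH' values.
Register before byte 1: 0xAA
After XOR with byte 0xD0: 0x7A

Answer: 0xF4 0xEF 0xD9 0xB5 0x6D 0xDA 0xB3 0x61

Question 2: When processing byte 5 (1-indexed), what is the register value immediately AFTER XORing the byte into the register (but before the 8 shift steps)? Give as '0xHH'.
Register before byte 5: 0x07
Byte 5: 0x37
0x07 XOR 0x37 = 0x30

Answer: 0x30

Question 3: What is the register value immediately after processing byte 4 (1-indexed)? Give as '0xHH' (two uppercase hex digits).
Answer: 0x07

Derivation:
After byte 1 (0xD0): reg=0x61
After byte 2 (0x92): reg=0xD7
After byte 3 (0x03): reg=0x22
After byte 4 (0x23): reg=0x07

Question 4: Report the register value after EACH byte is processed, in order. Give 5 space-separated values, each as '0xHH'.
0x61 0xD7 0x22 0x07 0x90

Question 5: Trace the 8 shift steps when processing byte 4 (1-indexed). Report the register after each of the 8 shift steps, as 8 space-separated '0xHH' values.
Answer: 0x02 0x04 0x08 0x10 0x20 0x40 0x80 0x07

Derivation:
After byte 1 (0xD0): reg=0x61
After byte 2 (0x92): reg=0xD7
After byte 3 (0x03): reg=0x22
Register before byte 4: 0x22
After XOR with byte 0x23: 0x01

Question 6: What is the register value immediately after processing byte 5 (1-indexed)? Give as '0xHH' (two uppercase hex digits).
Answer: 0x90

Derivation:
After byte 1 (0xD0): reg=0x61
After byte 2 (0x92): reg=0xD7
After byte 3 (0x03): reg=0x22
After byte 4 (0x23): reg=0x07
After byte 5 (0x37): reg=0x90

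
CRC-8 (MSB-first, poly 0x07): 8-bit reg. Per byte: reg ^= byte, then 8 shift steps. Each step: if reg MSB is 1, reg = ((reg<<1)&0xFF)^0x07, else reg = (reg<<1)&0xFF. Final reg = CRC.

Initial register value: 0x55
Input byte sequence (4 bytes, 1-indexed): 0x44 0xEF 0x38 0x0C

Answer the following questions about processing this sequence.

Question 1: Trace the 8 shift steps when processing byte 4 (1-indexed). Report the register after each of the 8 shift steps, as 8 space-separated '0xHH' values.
Answer: 0xDD 0xBD 0x7D 0xFA 0xF3 0xE1 0xC5 0x8D

Derivation:
After byte 1 (0x44): reg=0x77
After byte 2 (0xEF): reg=0xC1
After byte 3 (0x38): reg=0xE1
Register before byte 4: 0xE1
After XOR with byte 0x0C: 0xED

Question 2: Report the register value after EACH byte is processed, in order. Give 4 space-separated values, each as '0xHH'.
0x77 0xC1 0xE1 0x8D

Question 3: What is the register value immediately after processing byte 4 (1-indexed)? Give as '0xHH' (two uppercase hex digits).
After byte 1 (0x44): reg=0x77
After byte 2 (0xEF): reg=0xC1
After byte 3 (0x38): reg=0xE1
After byte 4 (0x0C): reg=0x8D

Answer: 0x8D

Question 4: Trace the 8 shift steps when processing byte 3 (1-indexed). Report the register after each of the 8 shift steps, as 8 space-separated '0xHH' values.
After byte 1 (0x44): reg=0x77
After byte 2 (0xEF): reg=0xC1
Register before byte 3: 0xC1
After XOR with byte 0x38: 0xF9

Answer: 0xF5 0xED 0xDD 0xBD 0x7D 0xFA 0xF3 0xE1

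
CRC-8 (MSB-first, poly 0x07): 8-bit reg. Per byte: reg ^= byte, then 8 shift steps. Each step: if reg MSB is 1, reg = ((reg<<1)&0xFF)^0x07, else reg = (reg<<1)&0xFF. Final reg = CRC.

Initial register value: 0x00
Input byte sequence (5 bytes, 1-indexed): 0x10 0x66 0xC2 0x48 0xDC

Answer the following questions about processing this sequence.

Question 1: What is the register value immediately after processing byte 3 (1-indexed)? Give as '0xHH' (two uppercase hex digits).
Answer: 0x69

Derivation:
After byte 1 (0x10): reg=0x70
After byte 2 (0x66): reg=0x62
After byte 3 (0xC2): reg=0x69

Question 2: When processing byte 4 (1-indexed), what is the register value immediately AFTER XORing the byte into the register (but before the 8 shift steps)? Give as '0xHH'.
Register before byte 4: 0x69
Byte 4: 0x48
0x69 XOR 0x48 = 0x21

Answer: 0x21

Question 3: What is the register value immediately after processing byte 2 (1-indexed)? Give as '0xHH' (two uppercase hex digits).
After byte 1 (0x10): reg=0x70
After byte 2 (0x66): reg=0x62

Answer: 0x62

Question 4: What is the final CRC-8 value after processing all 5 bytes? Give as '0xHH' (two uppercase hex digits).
After byte 1 (0x10): reg=0x70
After byte 2 (0x66): reg=0x62
After byte 3 (0xC2): reg=0x69
After byte 4 (0x48): reg=0xE7
After byte 5 (0xDC): reg=0xA1

Answer: 0xA1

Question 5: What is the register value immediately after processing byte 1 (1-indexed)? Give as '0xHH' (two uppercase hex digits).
After byte 1 (0x10): reg=0x70

Answer: 0x70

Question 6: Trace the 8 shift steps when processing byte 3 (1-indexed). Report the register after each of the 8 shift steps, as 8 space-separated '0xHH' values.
After byte 1 (0x10): reg=0x70
After byte 2 (0x66): reg=0x62
Register before byte 3: 0x62
After XOR with byte 0xC2: 0xA0

Answer: 0x47 0x8E 0x1B 0x36 0x6C 0xD8 0xB7 0x69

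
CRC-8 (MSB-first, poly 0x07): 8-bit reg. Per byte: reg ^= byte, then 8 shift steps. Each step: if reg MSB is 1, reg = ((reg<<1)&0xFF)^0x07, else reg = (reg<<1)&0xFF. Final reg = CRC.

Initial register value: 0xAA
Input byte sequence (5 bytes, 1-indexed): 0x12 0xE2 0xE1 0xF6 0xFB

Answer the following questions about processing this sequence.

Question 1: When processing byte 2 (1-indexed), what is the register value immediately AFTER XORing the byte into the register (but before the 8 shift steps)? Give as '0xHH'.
Answer: 0xC3

Derivation:
Register before byte 2: 0x21
Byte 2: 0xE2
0x21 XOR 0xE2 = 0xC3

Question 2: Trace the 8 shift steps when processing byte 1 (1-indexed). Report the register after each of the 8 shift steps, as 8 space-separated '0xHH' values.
Answer: 0x77 0xEE 0xDB 0xB1 0x65 0xCA 0x93 0x21

Derivation:
Register before byte 1: 0xAA
After XOR with byte 0x12: 0xB8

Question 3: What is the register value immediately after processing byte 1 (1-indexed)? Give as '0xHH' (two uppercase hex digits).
After byte 1 (0x12): reg=0x21

Answer: 0x21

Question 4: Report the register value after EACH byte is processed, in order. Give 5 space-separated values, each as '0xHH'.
0x21 0x47 0x7B 0xAA 0xB0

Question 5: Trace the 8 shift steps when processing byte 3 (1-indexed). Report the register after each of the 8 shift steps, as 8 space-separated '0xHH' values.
After byte 1 (0x12): reg=0x21
After byte 2 (0xE2): reg=0x47
Register before byte 3: 0x47
After XOR with byte 0xE1: 0xA6

Answer: 0x4B 0x96 0x2B 0x56 0xAC 0x5F 0xBE 0x7B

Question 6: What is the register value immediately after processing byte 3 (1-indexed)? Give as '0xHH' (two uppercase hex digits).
Answer: 0x7B

Derivation:
After byte 1 (0x12): reg=0x21
After byte 2 (0xE2): reg=0x47
After byte 3 (0xE1): reg=0x7B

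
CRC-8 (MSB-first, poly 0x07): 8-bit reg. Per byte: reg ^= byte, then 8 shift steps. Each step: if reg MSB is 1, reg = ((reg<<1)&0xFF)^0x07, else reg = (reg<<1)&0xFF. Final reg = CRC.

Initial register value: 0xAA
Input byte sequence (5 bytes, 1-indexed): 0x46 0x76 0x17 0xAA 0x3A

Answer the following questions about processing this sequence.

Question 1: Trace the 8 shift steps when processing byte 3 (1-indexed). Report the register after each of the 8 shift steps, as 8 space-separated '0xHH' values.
Answer: 0xDD 0xBD 0x7D 0xFA 0xF3 0xE1 0xC5 0x8D

Derivation:
After byte 1 (0x46): reg=0x8A
After byte 2 (0x76): reg=0xFA
Register before byte 3: 0xFA
After XOR with byte 0x17: 0xED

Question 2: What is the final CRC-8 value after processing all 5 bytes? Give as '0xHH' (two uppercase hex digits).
Answer: 0x63

Derivation:
After byte 1 (0x46): reg=0x8A
After byte 2 (0x76): reg=0xFA
After byte 3 (0x17): reg=0x8D
After byte 4 (0xAA): reg=0xF5
After byte 5 (0x3A): reg=0x63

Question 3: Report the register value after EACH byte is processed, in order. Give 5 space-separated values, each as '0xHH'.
0x8A 0xFA 0x8D 0xF5 0x63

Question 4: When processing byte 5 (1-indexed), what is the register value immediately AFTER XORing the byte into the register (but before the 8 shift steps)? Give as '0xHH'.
Answer: 0xCF

Derivation:
Register before byte 5: 0xF5
Byte 5: 0x3A
0xF5 XOR 0x3A = 0xCF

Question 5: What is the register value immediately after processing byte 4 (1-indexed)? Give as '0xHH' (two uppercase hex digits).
Answer: 0xF5

Derivation:
After byte 1 (0x46): reg=0x8A
After byte 2 (0x76): reg=0xFA
After byte 3 (0x17): reg=0x8D
After byte 4 (0xAA): reg=0xF5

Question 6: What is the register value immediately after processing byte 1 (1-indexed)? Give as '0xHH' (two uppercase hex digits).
Answer: 0x8A

Derivation:
After byte 1 (0x46): reg=0x8A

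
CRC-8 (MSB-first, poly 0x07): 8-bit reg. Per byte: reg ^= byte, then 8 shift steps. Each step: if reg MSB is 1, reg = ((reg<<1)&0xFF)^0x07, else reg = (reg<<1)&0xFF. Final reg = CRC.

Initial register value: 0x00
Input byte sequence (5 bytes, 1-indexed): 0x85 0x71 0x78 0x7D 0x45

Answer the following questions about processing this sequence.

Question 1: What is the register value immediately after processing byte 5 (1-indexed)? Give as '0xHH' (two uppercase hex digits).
Answer: 0xFF

Derivation:
After byte 1 (0x85): reg=0x92
After byte 2 (0x71): reg=0xA7
After byte 3 (0x78): reg=0x13
After byte 4 (0x7D): reg=0x0D
After byte 5 (0x45): reg=0xFF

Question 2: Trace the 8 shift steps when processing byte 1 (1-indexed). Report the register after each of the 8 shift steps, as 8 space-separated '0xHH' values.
Answer: 0x0D 0x1A 0x34 0x68 0xD0 0xA7 0x49 0x92

Derivation:
Register before byte 1: 0x00
After XOR with byte 0x85: 0x85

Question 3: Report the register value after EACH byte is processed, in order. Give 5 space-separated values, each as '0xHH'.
0x92 0xA7 0x13 0x0D 0xFF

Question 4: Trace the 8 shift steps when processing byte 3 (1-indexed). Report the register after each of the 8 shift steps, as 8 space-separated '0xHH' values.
After byte 1 (0x85): reg=0x92
After byte 2 (0x71): reg=0xA7
Register before byte 3: 0xA7
After XOR with byte 0x78: 0xDF

Answer: 0xB9 0x75 0xEA 0xD3 0xA1 0x45 0x8A 0x13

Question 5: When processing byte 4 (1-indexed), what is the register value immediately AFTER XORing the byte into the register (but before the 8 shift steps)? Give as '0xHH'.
Answer: 0x6E

Derivation:
Register before byte 4: 0x13
Byte 4: 0x7D
0x13 XOR 0x7D = 0x6E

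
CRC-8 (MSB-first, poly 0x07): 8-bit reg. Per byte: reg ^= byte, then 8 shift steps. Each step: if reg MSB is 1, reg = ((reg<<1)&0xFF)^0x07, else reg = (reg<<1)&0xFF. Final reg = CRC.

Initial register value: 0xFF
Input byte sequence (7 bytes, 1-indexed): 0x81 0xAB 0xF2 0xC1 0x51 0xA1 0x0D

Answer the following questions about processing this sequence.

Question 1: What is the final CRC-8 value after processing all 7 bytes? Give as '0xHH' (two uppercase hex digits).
After byte 1 (0x81): reg=0x7D
After byte 2 (0xAB): reg=0x2C
After byte 3 (0xF2): reg=0x14
After byte 4 (0xC1): reg=0x25
After byte 5 (0x51): reg=0x4B
After byte 6 (0xA1): reg=0x98
After byte 7 (0x0D): reg=0xE2

Answer: 0xE2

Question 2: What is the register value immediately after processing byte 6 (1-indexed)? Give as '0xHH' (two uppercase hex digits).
Answer: 0x98

Derivation:
After byte 1 (0x81): reg=0x7D
After byte 2 (0xAB): reg=0x2C
After byte 3 (0xF2): reg=0x14
After byte 4 (0xC1): reg=0x25
After byte 5 (0x51): reg=0x4B
After byte 6 (0xA1): reg=0x98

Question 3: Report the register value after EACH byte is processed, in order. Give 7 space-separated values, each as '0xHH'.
0x7D 0x2C 0x14 0x25 0x4B 0x98 0xE2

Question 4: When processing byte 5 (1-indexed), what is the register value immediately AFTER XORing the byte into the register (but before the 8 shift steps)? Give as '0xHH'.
Answer: 0x74

Derivation:
Register before byte 5: 0x25
Byte 5: 0x51
0x25 XOR 0x51 = 0x74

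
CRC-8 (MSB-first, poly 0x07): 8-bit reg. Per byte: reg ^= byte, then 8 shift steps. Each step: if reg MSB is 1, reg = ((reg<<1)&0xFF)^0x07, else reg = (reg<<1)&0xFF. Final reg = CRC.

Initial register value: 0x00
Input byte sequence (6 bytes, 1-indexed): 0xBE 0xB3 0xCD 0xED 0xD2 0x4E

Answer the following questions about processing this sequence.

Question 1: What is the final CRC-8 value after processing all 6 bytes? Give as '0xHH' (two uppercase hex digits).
Answer: 0xE1

Derivation:
After byte 1 (0xBE): reg=0x33
After byte 2 (0xB3): reg=0x89
After byte 3 (0xCD): reg=0xDB
After byte 4 (0xED): reg=0x82
After byte 5 (0xD2): reg=0xB7
After byte 6 (0x4E): reg=0xE1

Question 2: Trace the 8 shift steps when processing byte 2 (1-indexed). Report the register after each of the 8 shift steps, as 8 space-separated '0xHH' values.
Answer: 0x07 0x0E 0x1C 0x38 0x70 0xE0 0xC7 0x89

Derivation:
After byte 1 (0xBE): reg=0x33
Register before byte 2: 0x33
After XOR with byte 0xB3: 0x80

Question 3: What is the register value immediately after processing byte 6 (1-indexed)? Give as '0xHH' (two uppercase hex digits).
Answer: 0xE1

Derivation:
After byte 1 (0xBE): reg=0x33
After byte 2 (0xB3): reg=0x89
After byte 3 (0xCD): reg=0xDB
After byte 4 (0xED): reg=0x82
After byte 5 (0xD2): reg=0xB7
After byte 6 (0x4E): reg=0xE1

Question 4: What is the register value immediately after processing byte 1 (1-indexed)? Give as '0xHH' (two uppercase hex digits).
Answer: 0x33

Derivation:
After byte 1 (0xBE): reg=0x33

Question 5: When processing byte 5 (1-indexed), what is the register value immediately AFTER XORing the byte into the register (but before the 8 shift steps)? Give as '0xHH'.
Register before byte 5: 0x82
Byte 5: 0xD2
0x82 XOR 0xD2 = 0x50

Answer: 0x50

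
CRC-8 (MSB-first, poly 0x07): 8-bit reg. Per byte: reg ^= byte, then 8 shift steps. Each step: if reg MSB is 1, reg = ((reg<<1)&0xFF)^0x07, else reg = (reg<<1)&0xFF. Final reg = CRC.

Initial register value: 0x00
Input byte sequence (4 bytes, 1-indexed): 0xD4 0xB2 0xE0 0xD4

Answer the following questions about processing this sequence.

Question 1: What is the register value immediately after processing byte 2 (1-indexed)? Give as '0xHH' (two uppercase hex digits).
Answer: 0xF9

Derivation:
After byte 1 (0xD4): reg=0x22
After byte 2 (0xB2): reg=0xF9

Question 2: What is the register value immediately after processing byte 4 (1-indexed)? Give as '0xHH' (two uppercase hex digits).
After byte 1 (0xD4): reg=0x22
After byte 2 (0xB2): reg=0xF9
After byte 3 (0xE0): reg=0x4F
After byte 4 (0xD4): reg=0xC8

Answer: 0xC8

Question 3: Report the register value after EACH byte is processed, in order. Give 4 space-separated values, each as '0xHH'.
0x22 0xF9 0x4F 0xC8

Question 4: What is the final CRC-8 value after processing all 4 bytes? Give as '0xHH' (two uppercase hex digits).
After byte 1 (0xD4): reg=0x22
After byte 2 (0xB2): reg=0xF9
After byte 3 (0xE0): reg=0x4F
After byte 4 (0xD4): reg=0xC8

Answer: 0xC8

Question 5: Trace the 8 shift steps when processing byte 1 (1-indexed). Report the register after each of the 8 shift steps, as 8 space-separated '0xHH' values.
Answer: 0xAF 0x59 0xB2 0x63 0xC6 0x8B 0x11 0x22

Derivation:
Register before byte 1: 0x00
After XOR with byte 0xD4: 0xD4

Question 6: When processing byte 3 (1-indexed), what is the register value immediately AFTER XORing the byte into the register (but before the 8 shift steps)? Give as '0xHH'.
Answer: 0x19

Derivation:
Register before byte 3: 0xF9
Byte 3: 0xE0
0xF9 XOR 0xE0 = 0x19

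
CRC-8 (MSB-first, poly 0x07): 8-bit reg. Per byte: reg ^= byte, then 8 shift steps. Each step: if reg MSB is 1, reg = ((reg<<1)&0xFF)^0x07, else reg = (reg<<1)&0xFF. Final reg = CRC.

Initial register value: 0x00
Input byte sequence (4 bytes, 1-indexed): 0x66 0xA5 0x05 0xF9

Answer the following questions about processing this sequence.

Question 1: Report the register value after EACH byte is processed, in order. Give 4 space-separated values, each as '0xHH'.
0x35 0xF9 0xFA 0x09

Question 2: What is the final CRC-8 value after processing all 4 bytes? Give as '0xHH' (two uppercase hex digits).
Answer: 0x09

Derivation:
After byte 1 (0x66): reg=0x35
After byte 2 (0xA5): reg=0xF9
After byte 3 (0x05): reg=0xFA
After byte 4 (0xF9): reg=0x09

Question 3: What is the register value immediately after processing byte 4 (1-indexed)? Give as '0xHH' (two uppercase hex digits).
Answer: 0x09

Derivation:
After byte 1 (0x66): reg=0x35
After byte 2 (0xA5): reg=0xF9
After byte 3 (0x05): reg=0xFA
After byte 4 (0xF9): reg=0x09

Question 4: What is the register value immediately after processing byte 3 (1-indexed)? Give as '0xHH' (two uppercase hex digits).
Answer: 0xFA

Derivation:
After byte 1 (0x66): reg=0x35
After byte 2 (0xA5): reg=0xF9
After byte 3 (0x05): reg=0xFA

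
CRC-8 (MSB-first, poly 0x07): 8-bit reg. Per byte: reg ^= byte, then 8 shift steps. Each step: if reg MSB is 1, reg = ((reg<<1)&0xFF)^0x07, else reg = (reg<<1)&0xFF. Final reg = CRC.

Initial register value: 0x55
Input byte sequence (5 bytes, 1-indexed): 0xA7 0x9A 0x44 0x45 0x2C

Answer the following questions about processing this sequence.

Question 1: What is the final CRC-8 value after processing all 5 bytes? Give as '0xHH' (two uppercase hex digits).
After byte 1 (0xA7): reg=0xD0
After byte 2 (0x9A): reg=0xF1
After byte 3 (0x44): reg=0x02
After byte 4 (0x45): reg=0xD2
After byte 5 (0x2C): reg=0xF4

Answer: 0xF4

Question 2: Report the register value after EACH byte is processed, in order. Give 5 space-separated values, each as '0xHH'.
0xD0 0xF1 0x02 0xD2 0xF4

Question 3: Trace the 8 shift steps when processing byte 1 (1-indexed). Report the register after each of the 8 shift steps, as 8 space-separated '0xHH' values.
Answer: 0xE3 0xC1 0x85 0x0D 0x1A 0x34 0x68 0xD0

Derivation:
Register before byte 1: 0x55
After XOR with byte 0xA7: 0xF2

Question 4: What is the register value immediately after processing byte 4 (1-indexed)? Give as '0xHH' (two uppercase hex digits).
After byte 1 (0xA7): reg=0xD0
After byte 2 (0x9A): reg=0xF1
After byte 3 (0x44): reg=0x02
After byte 4 (0x45): reg=0xD2

Answer: 0xD2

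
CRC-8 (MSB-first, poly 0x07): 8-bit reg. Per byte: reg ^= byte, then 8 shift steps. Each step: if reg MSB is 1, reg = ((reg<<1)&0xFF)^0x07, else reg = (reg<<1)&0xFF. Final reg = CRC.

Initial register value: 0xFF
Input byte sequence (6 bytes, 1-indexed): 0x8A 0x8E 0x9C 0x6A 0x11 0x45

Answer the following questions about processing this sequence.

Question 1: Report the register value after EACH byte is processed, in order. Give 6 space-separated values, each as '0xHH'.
0x4C 0x40 0x1A 0x57 0xD5 0xF9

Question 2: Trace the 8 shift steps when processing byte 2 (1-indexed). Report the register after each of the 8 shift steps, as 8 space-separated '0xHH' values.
After byte 1 (0x8A): reg=0x4C
Register before byte 2: 0x4C
After XOR with byte 0x8E: 0xC2

Answer: 0x83 0x01 0x02 0x04 0x08 0x10 0x20 0x40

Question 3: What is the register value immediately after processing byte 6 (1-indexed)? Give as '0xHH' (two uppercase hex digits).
Answer: 0xF9

Derivation:
After byte 1 (0x8A): reg=0x4C
After byte 2 (0x8E): reg=0x40
After byte 3 (0x9C): reg=0x1A
After byte 4 (0x6A): reg=0x57
After byte 5 (0x11): reg=0xD5
After byte 6 (0x45): reg=0xF9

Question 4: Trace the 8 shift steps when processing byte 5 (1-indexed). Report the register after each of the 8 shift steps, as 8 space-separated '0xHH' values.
Answer: 0x8C 0x1F 0x3E 0x7C 0xF8 0xF7 0xE9 0xD5

Derivation:
After byte 1 (0x8A): reg=0x4C
After byte 2 (0x8E): reg=0x40
After byte 3 (0x9C): reg=0x1A
After byte 4 (0x6A): reg=0x57
Register before byte 5: 0x57
After XOR with byte 0x11: 0x46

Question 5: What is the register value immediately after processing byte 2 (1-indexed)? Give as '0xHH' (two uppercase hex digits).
Answer: 0x40

Derivation:
After byte 1 (0x8A): reg=0x4C
After byte 2 (0x8E): reg=0x40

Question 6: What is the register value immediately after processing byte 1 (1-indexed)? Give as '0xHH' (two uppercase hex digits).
Answer: 0x4C

Derivation:
After byte 1 (0x8A): reg=0x4C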